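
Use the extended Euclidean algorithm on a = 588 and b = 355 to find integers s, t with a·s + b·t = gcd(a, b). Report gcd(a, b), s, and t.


Euclidean algorithm on (588, 355) — divide until remainder is 0:
  588 = 1 · 355 + 233
  355 = 1 · 233 + 122
  233 = 1 · 122 + 111
  122 = 1 · 111 + 11
  111 = 10 · 11 + 1
  11 = 11 · 1 + 0
gcd(588, 355) = 1.
Track Bezout coefficients alongside the remainders: start with r₀ = 588 = a·1 + b·0 (s = 1, t = 0) and r₁ = 355 = a·0 + b·1 (s = 0, t = 1); each new remainder r_{k+1} = r_{k-1} − q_k·r_k inherits s_{k+1} = s_{k-1} − q_k·s_k, t_{k+1} = t_{k-1} − q_k·t_k, so r_k = a·s_k + b·t_k at every step:
  q = 1: r = 233, s = 1 − 1·0 = 1, t = 0 − 1·1 = -1  (check: 588·1 + 355·(-1) = 233)
  q = 1: r = 122, s = 0 − 1·1 = -1, t = 1 − 1·(-1) = 2  (check: 588·(-1) + 355·2 = 122)
  q = 1: r = 111, s = 1 − 1·(-1) = 2, t = -1 − 1·2 = -3  (check: 588·2 + 355·(-3) = 111)
  q = 1: r = 11, s = -1 − 1·2 = -3, t = 2 − 1·(-3) = 5  (check: 588·(-3) + 355·5 = 11)
  q = 10: r = 1, s = 2 − 10·(-3) = 32, t = -3 − 10·5 = -53  (check: 588·32 + 355·(-53) = 1)
The row with r = 1 (the gcd) gives the Bezout coefficients s = 32, t = -53.
Result: 588 · (32) + 355 · (-53) = 1.

gcd(588, 355) = 1; s = 32, t = -53 (check: 588·32 + 355·(-53) = 1).


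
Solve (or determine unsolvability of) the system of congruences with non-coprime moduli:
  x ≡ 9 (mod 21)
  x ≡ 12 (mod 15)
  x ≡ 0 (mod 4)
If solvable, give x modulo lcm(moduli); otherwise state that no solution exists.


Moduli 21, 15, 4 are not pairwise coprime, so CRT works modulo lcm(m_i) when all pairwise compatibility conditions hold.
Pairwise compatibility: gcd(m_i, m_j) must divide a_i - a_j for every pair.
Merge one congruence at a time:
  Start: x ≡ 9 (mod 21).
  Combine with x ≡ 12 (mod 15): gcd(21, 15) = 3; 12 - 9 = 3, which IS divisible by 3, so compatible.
    Write x = 9 + 21·t and substitute into x ≡ 12 (mod 15): 21·t ≡ 12 − 9 = 3 (mod 15).
    Divide the congruence (and modulus) by g = 3: 7·t ≡ 1 (mod 5).
    Reduce coefficients mod 5: 2·t ≡ 1 (mod 5).
    The inverse of 2 mod 5 is 3 (since 2·3 = 6 = 1·5 + 1), so t ≡ 3·1 = 3 ≡ 3 (mod 5).
    Then x = 9 + 21·3 = 72, valid modulo lcm(21, 15) = 105: x ≡ 72 (mod 105).
  Combine with x ≡ 0 (mod 4): gcd(105, 4) = 1; 0 - 72 = -72, which IS divisible by 1, so compatible.
    Write x = 72 + 105·t and substitute into x ≡ 0 (mod 4): 105·t ≡ 0 − 72 = -72 (mod 4).
    Reduce coefficients mod 4: 1·t ≡ 0 (mod 4).
    So t ≡ 0 (mod 4).
    Then x = 72 + 105·0 = 72, valid modulo lcm(105, 4) = 420: x ≡ 72 (mod 420).
Verify: 72 mod 21 = 9, 72 mod 15 = 12, 72 mod 4 = 0.

x ≡ 72 (mod 420).


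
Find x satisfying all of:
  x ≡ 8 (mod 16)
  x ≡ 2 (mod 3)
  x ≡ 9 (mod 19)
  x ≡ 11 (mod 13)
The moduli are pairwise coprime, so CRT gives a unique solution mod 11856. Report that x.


Product of moduli M = 16 · 3 · 19 · 13 = 11856.
Merge one congruence at a time:
  Start: x ≡ 8 (mod 16).
  Combine with x ≡ 2 (mod 3); new modulus lcm = 48.
    Write x = 8 + 16·t and substitute into x ≡ 2 (mod 3): 16·t ≡ 2 − 8 = -6 (mod 3).
    Reduce coefficients mod 3: 1·t ≡ 0 (mod 3).
    So t ≡ 0 (mod 3).
    Then x = 8 + 16·0 = 8, valid modulo lcm(16, 3) = 48: x ≡ 8 (mod 48).
  Combine with x ≡ 9 (mod 19); new modulus lcm = 912.
    Write x = 8 + 48·t and substitute into x ≡ 9 (mod 19): 48·t ≡ 9 − 8 = 1 (mod 19).
    Reduce coefficients mod 19: 10·t ≡ 1 (mod 19).
    The inverse of 10 mod 19 is 2 (since 10·2 = 20 = 1·19 + 1), so t ≡ 2·1 = 2 ≡ 2 (mod 19).
    Then x = 8 + 48·2 = 104, valid modulo lcm(48, 19) = 912: x ≡ 104 (mod 912).
  Combine with x ≡ 11 (mod 13); new modulus lcm = 11856.
    Write x = 104 + 912·t and substitute into x ≡ 11 (mod 13): 912·t ≡ 11 − 104 = -93 (mod 13).
    Reduce coefficients mod 13: 2·t ≡ 11 (mod 13).
    The inverse of 2 mod 13 is 7 (since 2·7 = 14 = 1·13 + 1), so t ≡ 7·11 = 77 ≡ 12 (mod 13).
    Then x = 104 + 912·12 = 11048, valid modulo lcm(912, 13) = 11856: x ≡ 11048 (mod 11856).
Verify against each original: 11048 mod 16 = 8, 11048 mod 3 = 2, 11048 mod 19 = 9, 11048 mod 13 = 11.

x ≡ 11048 (mod 11856).


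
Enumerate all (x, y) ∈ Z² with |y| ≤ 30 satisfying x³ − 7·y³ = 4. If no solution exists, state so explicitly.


The equation is x³ - 7y³ = 4. For fixed y, x³ = 7·y³ + 4, so a solution requires the RHS to be a perfect cube.
Strategy: iterate y from -30 to 30, compute RHS = 7·y³ + 4, and check whether it is a (positive or negative) perfect cube.
Check small values of y:
  y = 0: RHS = 4 is not a perfect cube.
  y = 1: RHS = 11 is not a perfect cube.
  y = -1: RHS = -3 is not a perfect cube.
  y = 2: RHS = 60 is not a perfect cube.
  y = -2: RHS = -52 is not a perfect cube.
  y = 3: RHS = 193 is not a perfect cube.
  y = -3: RHS = -185 is not a perfect cube.
Continuing the search up to |y| = 30 finds no solutions either.
No (x, y) in the scanned range satisfies the equation.

No integer solutions with |y| ≤ 30.


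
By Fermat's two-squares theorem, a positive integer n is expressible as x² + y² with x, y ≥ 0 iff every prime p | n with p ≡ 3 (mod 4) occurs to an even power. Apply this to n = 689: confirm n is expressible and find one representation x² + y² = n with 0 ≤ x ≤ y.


Step 1: Factor n = 689 = 13 · 53.
Step 2: Check the mod-4 condition on each prime factor: 13 ≡ 1 (mod 4), exponent 1; 53 ≡ 1 (mod 4), exponent 1.
All primes ≡ 3 (mod 4) appear to even exponent (or don't appear), so by the two-squares theorem n IS expressible as a sum of two squares.
Step 3: Build a representation. Here n = 13 · 53 is a product of primes ≡ 1 (mod 4). Each prime p ≡ 1 (mod 4) is itself a sum of two squares; find a² by testing p − a² for a perfect square:
  13: 13 − 1² = 12, 13 − 2² = 9 = 3² ⇒ 13 = 2² + 3².
  53: 53 − 1² = 52, 53 − 2² = 49 = 7² ⇒ 53 = 2² + 7².
  Combine using the Brahmagupta–Fibonacci identity (a² + b²)(c² + d²) = (ac − bd)² + (ad + bc)² = (ac + bd)² + (ad − bc)²:
  13 · 53 = 689: from (2² + 3²)(2² + 7²), take (2·2 − 3·7, 2·7 + 3·2) = (4 − 21, 14 + 6) = (-17, 20); dropping signs (only squares matter) gives (17, 20); check 17² + 20² = 289 + 400 = 689 ✓.
Step 4: Order so x ≤ y and verify: 17² + 20² = 289 + 400 = 689 = n. ✓

n = 689 = 17² + 20² (one valid representation with x ≤ y).


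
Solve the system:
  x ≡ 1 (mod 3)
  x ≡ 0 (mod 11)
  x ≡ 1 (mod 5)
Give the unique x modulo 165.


Moduli 3, 11, 5 are pairwise coprime; by CRT there is a unique solution modulo M = 3 · 11 · 5 = 165.
Solve pairwise, accumulating the modulus:
  Start with x ≡ 1 (mod 3).
  Combine with x ≡ 0 (mod 11): since gcd(3, 11) = 1, we get a unique residue mod 33.
    Write x = 1 + 3·t and substitute into x ≡ 0 (mod 11): 3·t ≡ 0 − 1 = -1 (mod 11).
    Reduce coefficients mod 11: 3·t ≡ 10 (mod 11).
    The inverse of 3 mod 11 is 4 (since 3·4 = 12 = 1·11 + 1), so t ≡ 4·10 = 40 ≡ 7 (mod 11).
    Then x = 1 + 3·7 = 22, valid modulo lcm(3, 11) = 33: x ≡ 22 (mod 33).
  Combine with x ≡ 1 (mod 5): since gcd(33, 5) = 1, we get a unique residue mod 165.
    Write x = 22 + 33·t and substitute into x ≡ 1 (mod 5): 33·t ≡ 1 − 22 = -21 (mod 5).
    Reduce coefficients mod 5: 3·t ≡ 4 (mod 5).
    The inverse of 3 mod 5 is 2 (since 3·2 = 6 = 1·5 + 1), so t ≡ 2·4 = 8 ≡ 3 (mod 5).
    Then x = 22 + 33·3 = 121, valid modulo lcm(33, 5) = 165: x ≡ 121 (mod 165).
Verify: 121 mod 3 = 1 ✓, 121 mod 11 = 0 ✓, 121 mod 5 = 1 ✓.

x ≡ 121 (mod 165).


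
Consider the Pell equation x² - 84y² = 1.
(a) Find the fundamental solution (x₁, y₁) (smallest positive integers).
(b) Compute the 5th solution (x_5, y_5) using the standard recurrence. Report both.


Step 1: Find the fundamental solution (x₁, y₁) of x² - 84y² = 1.
  Expand √84 as a continued fraction. a₀ = ⌊√84⌋ = 9; iterate m_{k+1} = d_k·a_k − m_k, d_{k+1} = (84 − m_{k+1}²)/d_k, a_{k+1} = ⌊(a₀ + m_{k+1})/d_{k+1}⌋ (starting m₀ = 0, d₀ = 1), with convergents p_k = a_k·p_{k-1} + p_{k-2}, q_k = a_k·q_{k-1} + q_{k-2} (p₋₁ = 1, q₋₁ = 0):
  k = 0: a₀ = 9; p₀/q₀ = 9/1; p₀² − 84·q₀² = 81 − 84 = -3.
  k = 1: m = 9, d = 3, a = ⌊(9 + 9)/3⌋ = 6; p/q = (6·9 + 1)/(6·1 + 0) = 55/6; p² − 84·q² = 3025 − 3024 = 1.
  The first convergent with p² − 84·q² = 1 gives the fundamental solution (x₁, y₁) = (55, 6).
Step 2: Apply the recurrence (x_{n+1}, y_{n+1}) = (x₁x_n + 84y₁y_n, x₁y_n + y₁x_n) repeatedly.
  From (x_1, y_1) = (55, 6): x_2 = 55·55 + 84·6·6 = 6049; y_2 = 55·6 + 6·55 = 660.
  From (x_2, y_2) = (6049, 660): x_3 = 55·6049 + 84·6·660 = 665335; y_3 = 55·660 + 6·6049 = 72594.
  From (x_3, y_3) = (665335, 72594): x_4 = 55·665335 + 84·6·72594 = 73180801; y_4 = 55·72594 + 6·665335 = 7984680.
  From (x_4, y_4) = (73180801, 7984680): x_5 = 55·73180801 + 84·6·7984680 = 8049222775; y_5 = 55·7984680 + 6·73180801 = 878242206.
Step 3: Verify x_5² - 84·y_5² = 64789987281578700625 - 64789987281578700624 = 1 (should be 1). ✓

(x_1, y_1) = (55, 6); (x_5, y_5) = (8049222775, 878242206).


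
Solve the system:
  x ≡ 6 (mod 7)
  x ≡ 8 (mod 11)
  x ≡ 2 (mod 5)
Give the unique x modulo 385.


Moduli 7, 11, 5 are pairwise coprime; by CRT there is a unique solution modulo M = 7 · 11 · 5 = 385.
Solve pairwise, accumulating the modulus:
  Start with x ≡ 6 (mod 7).
  Combine with x ≡ 8 (mod 11): since gcd(7, 11) = 1, we get a unique residue mod 77.
    Write x = 6 + 7·t and substitute into x ≡ 8 (mod 11): 7·t ≡ 8 − 6 = 2 (mod 11).
    The inverse of 7 mod 11 is 8 (since 7·8 = 56 = 5·11 + 1), so t ≡ 8·2 = 16 ≡ 5 (mod 11).
    Then x = 6 + 7·5 = 41, valid modulo lcm(7, 11) = 77: x ≡ 41 (mod 77).
  Combine with x ≡ 2 (mod 5): since gcd(77, 5) = 1, we get a unique residue mod 385.
    Write x = 41 + 77·t and substitute into x ≡ 2 (mod 5): 77·t ≡ 2 − 41 = -39 (mod 5).
    Reduce coefficients mod 5: 2·t ≡ 1 (mod 5).
    The inverse of 2 mod 5 is 3 (since 2·3 = 6 = 1·5 + 1), so t ≡ 3·1 = 3 ≡ 3 (mod 5).
    Then x = 41 + 77·3 = 272, valid modulo lcm(77, 5) = 385: x ≡ 272 (mod 385).
Verify: 272 mod 7 = 6 ✓, 272 mod 11 = 8 ✓, 272 mod 5 = 2 ✓.

x ≡ 272 (mod 385).


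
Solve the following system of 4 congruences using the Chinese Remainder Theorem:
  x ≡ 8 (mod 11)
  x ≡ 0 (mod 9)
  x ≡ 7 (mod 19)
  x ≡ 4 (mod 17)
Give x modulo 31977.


Product of moduli M = 11 · 9 · 19 · 17 = 31977.
Merge one congruence at a time:
  Start: x ≡ 8 (mod 11).
  Combine with x ≡ 0 (mod 9); new modulus lcm = 99.
    Write x = 8 + 11·t and substitute into x ≡ 0 (mod 9): 11·t ≡ 0 − 8 = -8 (mod 9).
    Reduce coefficients mod 9: 2·t ≡ 1 (mod 9).
    The inverse of 2 mod 9 is 5 (since 2·5 = 10 = 1·9 + 1), so t ≡ 5·1 = 5 ≡ 5 (mod 9).
    Then x = 8 + 11·5 = 63, valid modulo lcm(11, 9) = 99: x ≡ 63 (mod 99).
  Combine with x ≡ 7 (mod 19); new modulus lcm = 1881.
    Write x = 63 + 99·t and substitute into x ≡ 7 (mod 19): 99·t ≡ 7 − 63 = -56 (mod 19).
    Reduce coefficients mod 19: 4·t ≡ 1 (mod 19).
    The inverse of 4 mod 19 is 5 (since 4·5 = 20 = 1·19 + 1), so t ≡ 5·1 = 5 ≡ 5 (mod 19).
    Then x = 63 + 99·5 = 558, valid modulo lcm(99, 19) = 1881: x ≡ 558 (mod 1881).
  Combine with x ≡ 4 (mod 17); new modulus lcm = 31977.
    Write x = 558 + 1881·t and substitute into x ≡ 4 (mod 17): 1881·t ≡ 4 − 558 = -554 (mod 17).
    Reduce coefficients mod 17: 11·t ≡ 7 (mod 17).
    The inverse of 11 mod 17 is 14 (since 11·14 = 154 = 9·17 + 1), so t ≡ 14·7 = 98 ≡ 13 (mod 17).
    Then x = 558 + 1881·13 = 25011, valid modulo lcm(1881, 17) = 31977: x ≡ 25011 (mod 31977).
Verify against each original: 25011 mod 11 = 8, 25011 mod 9 = 0, 25011 mod 19 = 7, 25011 mod 17 = 4.

x ≡ 25011 (mod 31977).


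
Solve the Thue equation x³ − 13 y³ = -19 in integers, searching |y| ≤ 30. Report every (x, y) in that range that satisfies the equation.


The equation is x³ - 13y³ = -19. For fixed y, x³ = 13·y³ − 19, so a solution requires the RHS to be a perfect cube.
Strategy: iterate y from -30 to 30, compute RHS = 13·y³ − 19, and check whether it is a (positive or negative) perfect cube.
Check small values of y:
  y = 0: RHS = -19 is not a perfect cube.
  y = 1: RHS = -6 is not a perfect cube.
  y = -1: RHS = -32 is not a perfect cube.
  y = 2: RHS = 85 is not a perfect cube.
  y = -2: RHS = -123 is not a perfect cube.
  y = 3: RHS = 332 is not a perfect cube.
  y = -3: RHS = -370 is not a perfect cube.
Continuing the search up to |y| = 30 finds no solutions either.
No (x, y) in the scanned range satisfies the equation.

No integer solutions with |y| ≤ 30.


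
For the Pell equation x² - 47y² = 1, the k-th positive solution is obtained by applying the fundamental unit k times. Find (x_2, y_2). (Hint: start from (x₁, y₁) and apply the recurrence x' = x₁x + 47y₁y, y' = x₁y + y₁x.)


Step 1: Find the fundamental solution (x₁, y₁) of x² - 47y² = 1.
  Expand √47 as a continued fraction. a₀ = ⌊√47⌋ = 6; iterate m_{k+1} = d_k·a_k − m_k, d_{k+1} = (47 − m_{k+1}²)/d_k, a_{k+1} = ⌊(a₀ + m_{k+1})/d_{k+1}⌋ (starting m₀ = 0, d₀ = 1), with convergents p_k = a_k·p_{k-1} + p_{k-2}, q_k = a_k·q_{k-1} + q_{k-2} (p₋₁ = 1, q₋₁ = 0):
  k = 0: a₀ = 6; p₀/q₀ = 6/1; p₀² − 47·q₀² = 36 − 47 = -11.
  k = 1: m = 6, d = 11, a = ⌊(6 + 6)/11⌋ = 1; p/q = (1·6 + 1)/(1·1 + 0) = 7/1; p² − 47·q² = 49 − 47 = 2.
  k = 2: m = 5, d = 2, a = ⌊(6 + 5)/2⌋ = 5; p/q = (5·7 + 6)/(5·1 + 1) = 41/6; p² − 47·q² = 1681 − 1692 = -11.
  k = 3: m = 5, d = 11, a = ⌊(6 + 5)/11⌋ = 1; p/q = (1·41 + 7)/(1·6 + 1) = 48/7; p² − 47·q² = 2304 − 2303 = 1.
  The first convergent with p² − 47·q² = 1 gives the fundamental solution (x₁, y₁) = (48, 7).
Step 2: Apply the recurrence (x_{n+1}, y_{n+1}) = (x₁x_n + 47y₁y_n, x₁y_n + y₁x_n) repeatedly.
  From (x_1, y_1) = (48, 7): x_2 = 48·48 + 47·7·7 = 4607; y_2 = 48·7 + 7·48 = 672.
Step 3: Verify x_2² - 47·y_2² = 21224449 - 21224448 = 1 (should be 1). ✓

(x_1, y_1) = (48, 7); (x_2, y_2) = (4607, 672).


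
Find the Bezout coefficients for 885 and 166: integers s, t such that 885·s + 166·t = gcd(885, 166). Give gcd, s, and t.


Euclidean algorithm on (885, 166) — divide until remainder is 0:
  885 = 5 · 166 + 55
  166 = 3 · 55 + 1
  55 = 55 · 1 + 0
gcd(885, 166) = 1.
Track Bezout coefficients alongside the remainders: start with r₀ = 885 = a·1 + b·0 (s = 1, t = 0) and r₁ = 166 = a·0 + b·1 (s = 0, t = 1); each new remainder r_{k+1} = r_{k-1} − q_k·r_k inherits s_{k+1} = s_{k-1} − q_k·s_k, t_{k+1} = t_{k-1} − q_k·t_k, so r_k = a·s_k + b·t_k at every step:
  q = 5: r = 55, s = 1 − 5·0 = 1, t = 0 − 5·1 = -5  (check: 885·1 + 166·(-5) = 55)
  q = 3: r = 1, s = 0 − 3·1 = -3, t = 1 − 3·(-5) = 16  (check: 885·(-3) + 166·16 = 1)
The row with r = 1 (the gcd) gives the Bezout coefficients s = -3, t = 16.
Result: 885 · (-3) + 166 · (16) = 1.

gcd(885, 166) = 1; s = -3, t = 16 (check: 885·(-3) + 166·16 = 1).


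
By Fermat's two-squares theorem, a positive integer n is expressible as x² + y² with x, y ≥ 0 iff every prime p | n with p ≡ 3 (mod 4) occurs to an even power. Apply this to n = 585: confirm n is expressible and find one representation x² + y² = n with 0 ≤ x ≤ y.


Step 1: Factor n = 585 = 3^2 · 5 · 13.
Step 2: Check the mod-4 condition on each prime factor: 3 ≡ 3 (mod 4), exponent 2 (must be even); 5 ≡ 1 (mod 4), exponent 1; 13 ≡ 1 (mod 4), exponent 1.
All primes ≡ 3 (mod 4) appear to even exponent (or don't appear), so by the two-squares theorem n IS expressible as a sum of two squares.
Step 3: Build a representation. Group n = k² · m with k = 3 and m = 5 · 13 = 65 (a product of primes ≡ 1 (mod 4)); a representation of m scales to one of n via (k·x)² + (k·y)² = k²(x² + y²). Each prime p ≡ 1 (mod 4) is itself a sum of two squares; find a² by testing p − a² for a perfect square:
  5: 5 − 1² = 4 = 2² ⇒ 5 = 1² + 2².
  13: 13 − 1² = 12, 13 − 2² = 9 = 3² ⇒ 13 = 2² + 3².
  Combine using the Brahmagupta–Fibonacci identity (a² + b²)(c² + d²) = (ac − bd)² + (ad + bc)² = (ac + bd)² + (ad − bc)²:
  5 · 13 = 65: from (1² + 2²)(2² + 3²), take (1·2 − 2·3, 1·3 + 2·2) = (2 − 6, 3 + 4) = (-4, 7); dropping signs (only squares matter) gives (4, 7); check 4² + 7² = 16 + 49 = 65 ✓.
  Scale by k = 3: (3·4, 3·7) = (12, 21).
Step 4: Order so x ≤ y and verify: 12² + 21² = 144 + 441 = 585 = n. ✓

n = 585 = 12² + 21² (one valid representation with x ≤ y).


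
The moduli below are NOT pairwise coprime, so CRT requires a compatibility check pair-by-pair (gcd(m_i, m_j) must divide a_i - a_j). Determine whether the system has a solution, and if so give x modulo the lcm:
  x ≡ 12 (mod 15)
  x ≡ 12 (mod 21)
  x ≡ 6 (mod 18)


Moduli 15, 21, 18 are not pairwise coprime, so CRT works modulo lcm(m_i) when all pairwise compatibility conditions hold.
Pairwise compatibility: gcd(m_i, m_j) must divide a_i - a_j for every pair.
Merge one congruence at a time:
  Start: x ≡ 12 (mod 15).
  Combine with x ≡ 12 (mod 21): gcd(15, 21) = 3; 12 - 12 = 0, which IS divisible by 3, so compatible.
    Write x = 12 + 15·t and substitute into x ≡ 12 (mod 21): 15·t ≡ 12 − 12 = 0 (mod 21).
    Divide the congruence (and modulus) by g = 3: 5·t ≡ 0 (mod 7).
    The inverse of 5 mod 7 is 3 (since 5·3 = 15 = 2·7 + 1), so t ≡ 3·0 = 0 ≡ 0 (mod 7).
    Then x = 12 + 15·0 = 12, valid modulo lcm(15, 21) = 105: x ≡ 12 (mod 105).
  Combine with x ≡ 6 (mod 18): gcd(105, 18) = 3; 6 - 12 = -6, which IS divisible by 3, so compatible.
    Write x = 12 + 105·t and substitute into x ≡ 6 (mod 18): 105·t ≡ 6 − 12 = -6 (mod 18).
    Divide the congruence (and modulus) by g = 3: 35·t ≡ -2 (mod 6).
    Reduce coefficients mod 6: 5·t ≡ 4 (mod 6).
    The inverse of 5 mod 6 is 5 (since 5·5 = 25 = 4·6 + 1), so t ≡ 5·4 = 20 ≡ 2 (mod 6).
    Then x = 12 + 105·2 = 222, valid modulo lcm(105, 18) = 630: x ≡ 222 (mod 630).
Verify: 222 mod 15 = 12, 222 mod 21 = 12, 222 mod 18 = 6.

x ≡ 222 (mod 630).


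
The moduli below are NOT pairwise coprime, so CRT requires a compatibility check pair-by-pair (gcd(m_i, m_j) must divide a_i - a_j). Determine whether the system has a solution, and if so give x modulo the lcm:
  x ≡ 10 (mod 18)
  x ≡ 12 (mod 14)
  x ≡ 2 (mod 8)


Moduli 18, 14, 8 are not pairwise coprime, so CRT works modulo lcm(m_i) when all pairwise compatibility conditions hold.
Pairwise compatibility: gcd(m_i, m_j) must divide a_i - a_j for every pair.
Merge one congruence at a time:
  Start: x ≡ 10 (mod 18).
  Combine with x ≡ 12 (mod 14): gcd(18, 14) = 2; 12 - 10 = 2, which IS divisible by 2, so compatible.
    Write x = 10 + 18·t and substitute into x ≡ 12 (mod 14): 18·t ≡ 12 − 10 = 2 (mod 14).
    Divide the congruence (and modulus) by g = 2: 9·t ≡ 1 (mod 7).
    Reduce coefficients mod 7: 2·t ≡ 1 (mod 7).
    The inverse of 2 mod 7 is 4 (since 2·4 = 8 = 1·7 + 1), so t ≡ 4·1 = 4 ≡ 4 (mod 7).
    Then x = 10 + 18·4 = 82, valid modulo lcm(18, 14) = 126: x ≡ 82 (mod 126).
  Combine with x ≡ 2 (mod 8): gcd(126, 8) = 2; 2 - 82 = -80, which IS divisible by 2, so compatible.
    Write x = 82 + 126·t and substitute into x ≡ 2 (mod 8): 126·t ≡ 2 − 82 = -80 (mod 8).
    Divide the congruence (and modulus) by g = 2: 63·t ≡ -40 (mod 4).
    Reduce coefficients mod 4: 3·t ≡ 0 (mod 4).
    The inverse of 3 mod 4 is 3 (since 3·3 = 9 = 2·4 + 1), so t ≡ 3·0 = 0 ≡ 0 (mod 4).
    Then x = 82 + 126·0 = 82, valid modulo lcm(126, 8) = 504: x ≡ 82 (mod 504).
Verify: 82 mod 18 = 10, 82 mod 14 = 12, 82 mod 8 = 2.

x ≡ 82 (mod 504).


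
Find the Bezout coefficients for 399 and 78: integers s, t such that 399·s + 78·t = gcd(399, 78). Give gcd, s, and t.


Euclidean algorithm on (399, 78) — divide until remainder is 0:
  399 = 5 · 78 + 9
  78 = 8 · 9 + 6
  9 = 1 · 6 + 3
  6 = 2 · 3 + 0
gcd(399, 78) = 3.
Track Bezout coefficients alongside the remainders: start with r₀ = 399 = a·1 + b·0 (s = 1, t = 0) and r₁ = 78 = a·0 + b·1 (s = 0, t = 1); each new remainder r_{k+1} = r_{k-1} − q_k·r_k inherits s_{k+1} = s_{k-1} − q_k·s_k, t_{k+1} = t_{k-1} − q_k·t_k, so r_k = a·s_k + b·t_k at every step:
  q = 5: r = 9, s = 1 − 5·0 = 1, t = 0 − 5·1 = -5  (check: 399·1 + 78·(-5) = 9)
  q = 8: r = 6, s = 0 − 8·1 = -8, t = 1 − 8·(-5) = 41  (check: 399·(-8) + 78·41 = 6)
  q = 1: r = 3, s = 1 − 1·(-8) = 9, t = -5 − 1·41 = -46  (check: 399·9 + 78·(-46) = 3)
The row with r = 3 (the gcd) gives the Bezout coefficients s = 9, t = -46.
Result: 399 · (9) + 78 · (-46) = 3.

gcd(399, 78) = 3; s = 9, t = -46 (check: 399·9 + 78·(-46) = 3).


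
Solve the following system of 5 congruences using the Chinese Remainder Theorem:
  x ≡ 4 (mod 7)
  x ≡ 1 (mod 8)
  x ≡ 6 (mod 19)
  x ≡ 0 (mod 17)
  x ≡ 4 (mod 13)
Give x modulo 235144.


Product of moduli M = 7 · 8 · 19 · 17 · 13 = 235144.
Merge one congruence at a time:
  Start: x ≡ 4 (mod 7).
  Combine with x ≡ 1 (mod 8); new modulus lcm = 56.
    Write x = 4 + 7·t and substitute into x ≡ 1 (mod 8): 7·t ≡ 1 − 4 = -3 (mod 8).
    Reduce coefficients mod 8: 7·t ≡ 5 (mod 8).
    The inverse of 7 mod 8 is 7 (since 7·7 = 49 = 6·8 + 1), so t ≡ 7·5 = 35 ≡ 3 (mod 8).
    Then x = 4 + 7·3 = 25, valid modulo lcm(7, 8) = 56: x ≡ 25 (mod 56).
  Combine with x ≡ 6 (mod 19); new modulus lcm = 1064.
    Write x = 25 + 56·t and substitute into x ≡ 6 (mod 19): 56·t ≡ 6 − 25 = -19 (mod 19).
    Reduce coefficients mod 19: 18·t ≡ 0 (mod 19).
    The inverse of 18 mod 19 is 18 (since 18·18 = 324 = 17·19 + 1), so t ≡ 18·0 = 0 ≡ 0 (mod 19).
    Then x = 25 + 56·0 = 25, valid modulo lcm(56, 19) = 1064: x ≡ 25 (mod 1064).
  Combine with x ≡ 0 (mod 17); new modulus lcm = 18088.
    Write x = 25 + 1064·t and substitute into x ≡ 0 (mod 17): 1064·t ≡ 0 − 25 = -25 (mod 17).
    Reduce coefficients mod 17: 10·t ≡ 9 (mod 17).
    The inverse of 10 mod 17 is 12 (since 10·12 = 120 = 7·17 + 1), so t ≡ 12·9 = 108 ≡ 6 (mod 17).
    Then x = 25 + 1064·6 = 6409, valid modulo lcm(1064, 17) = 18088: x ≡ 6409 (mod 18088).
  Combine with x ≡ 4 (mod 13); new modulus lcm = 235144.
    Write x = 6409 + 18088·t and substitute into x ≡ 4 (mod 13): 18088·t ≡ 4 − 6409 = -6405 (mod 13).
    Reduce coefficients mod 13: 5·t ≡ 4 (mod 13).
    The inverse of 5 mod 13 is 8 (since 5·8 = 40 = 3·13 + 1), so t ≡ 8·4 = 32 ≡ 6 (mod 13).
    Then x = 6409 + 18088·6 = 114937, valid modulo lcm(18088, 13) = 235144: x ≡ 114937 (mod 235144).
Verify against each original: 114937 mod 7 = 4, 114937 mod 8 = 1, 114937 mod 19 = 6, 114937 mod 17 = 0, 114937 mod 13 = 4.

x ≡ 114937 (mod 235144).


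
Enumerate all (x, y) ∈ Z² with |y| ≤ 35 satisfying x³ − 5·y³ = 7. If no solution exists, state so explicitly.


The equation is x³ - 5y³ = 7. For fixed y, x³ = 5·y³ + 7, so a solution requires the RHS to be a perfect cube.
Strategy: iterate y from -35 to 35, compute RHS = 5·y³ + 7, and check whether it is a (positive or negative) perfect cube.
Check small values of y:
  y = 0: RHS = 7 is not a perfect cube.
  y = 1: RHS = 12 is not a perfect cube.
  y = -1: RHS = 2 is not a perfect cube.
  y = 2: RHS = 47 is not a perfect cube.
  y = -2: RHS = -33 is not a perfect cube.
  y = 3: RHS = 142 is not a perfect cube.
  y = -3: RHS = -128 is not a perfect cube.
Continuing the search up to |y| = 35 finds no solutions either.
No (x, y) in the scanned range satisfies the equation.

No integer solutions with |y| ≤ 35.


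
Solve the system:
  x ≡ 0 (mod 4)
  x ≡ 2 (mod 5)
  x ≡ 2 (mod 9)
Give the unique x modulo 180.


Moduli 4, 5, 9 are pairwise coprime; by CRT there is a unique solution modulo M = 4 · 5 · 9 = 180.
Solve pairwise, accumulating the modulus:
  Start with x ≡ 0 (mod 4).
  Combine with x ≡ 2 (mod 5): since gcd(4, 5) = 1, we get a unique residue mod 20.
    Write x = 0 + 4·t and substitute into x ≡ 2 (mod 5): 4·t ≡ 2 − 0 = 2 (mod 5).
    The inverse of 4 mod 5 is 4 (since 4·4 = 16 = 3·5 + 1), so t ≡ 4·2 = 8 ≡ 3 (mod 5).
    Then x = 0 + 4·3 = 12, valid modulo lcm(4, 5) = 20: x ≡ 12 (mod 20).
  Combine with x ≡ 2 (mod 9): since gcd(20, 9) = 1, we get a unique residue mod 180.
    Write x = 12 + 20·t and substitute into x ≡ 2 (mod 9): 20·t ≡ 2 − 12 = -10 (mod 9).
    Reduce coefficients mod 9: 2·t ≡ 8 (mod 9).
    The inverse of 2 mod 9 is 5 (since 2·5 = 10 = 1·9 + 1), so t ≡ 5·8 = 40 ≡ 4 (mod 9).
    Then x = 12 + 20·4 = 92, valid modulo lcm(20, 9) = 180: x ≡ 92 (mod 180).
Verify: 92 mod 4 = 0 ✓, 92 mod 5 = 2 ✓, 92 mod 9 = 2 ✓.

x ≡ 92 (mod 180).


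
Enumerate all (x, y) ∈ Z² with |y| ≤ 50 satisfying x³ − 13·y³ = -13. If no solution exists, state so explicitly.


The equation is x³ - 13y³ = -13. For fixed y, x³ = 13·y³ − 13, so a solution requires the RHS to be a perfect cube.
Strategy: iterate y from -50 to 50, compute RHS = 13·y³ − 13, and check whether it is a (positive or negative) perfect cube.
Check small values of y:
  y = 0: RHS = -13 is not a perfect cube.
  y = 1: RHS = 0 = (0)³ ⇒ x = 0 works.
  y = -1: RHS = -26 is not a perfect cube.
  y = 2: RHS = 91 is not a perfect cube.
  y = -2: RHS = -117 is not a perfect cube.
  y = 3: RHS = 338 is not a perfect cube.
  y = -3: RHS = -364 is not a perfect cube.
Continuing the search up to |y| = 50 finds no further solutions beyond those listed.
Collected solutions: (0, 1).

Solutions (with |y| ≤ 50): (0, 1).


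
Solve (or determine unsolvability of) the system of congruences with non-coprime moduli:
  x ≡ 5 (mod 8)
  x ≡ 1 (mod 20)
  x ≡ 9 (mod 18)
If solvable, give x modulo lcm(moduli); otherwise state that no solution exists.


Moduli 8, 20, 18 are not pairwise coprime, so CRT works modulo lcm(m_i) when all pairwise compatibility conditions hold.
Pairwise compatibility: gcd(m_i, m_j) must divide a_i - a_j for every pair.
Merge one congruence at a time:
  Start: x ≡ 5 (mod 8).
  Combine with x ≡ 1 (mod 20): gcd(8, 20) = 4; 1 - 5 = -4, which IS divisible by 4, so compatible.
    Write x = 5 + 8·t and substitute into x ≡ 1 (mod 20): 8·t ≡ 1 − 5 = -4 (mod 20).
    Divide the congruence (and modulus) by g = 4: 2·t ≡ -1 (mod 5).
    Reduce coefficients mod 5: 2·t ≡ 4 (mod 5).
    The inverse of 2 mod 5 is 3 (since 2·3 = 6 = 1·5 + 1), so t ≡ 3·4 = 12 ≡ 2 (mod 5).
    Then x = 5 + 8·2 = 21, valid modulo lcm(8, 20) = 40: x ≡ 21 (mod 40).
  Combine with x ≡ 9 (mod 18): gcd(40, 18) = 2; 9 - 21 = -12, which IS divisible by 2, so compatible.
    Write x = 21 + 40·t and substitute into x ≡ 9 (mod 18): 40·t ≡ 9 − 21 = -12 (mod 18).
    Divide the congruence (and modulus) by g = 2: 20·t ≡ -6 (mod 9).
    Reduce coefficients mod 9: 2·t ≡ 3 (mod 9).
    The inverse of 2 mod 9 is 5 (since 2·5 = 10 = 1·9 + 1), so t ≡ 5·3 = 15 ≡ 6 (mod 9).
    Then x = 21 + 40·6 = 261, valid modulo lcm(40, 18) = 360: x ≡ 261 (mod 360).
Verify: 261 mod 8 = 5, 261 mod 20 = 1, 261 mod 18 = 9.

x ≡ 261 (mod 360).


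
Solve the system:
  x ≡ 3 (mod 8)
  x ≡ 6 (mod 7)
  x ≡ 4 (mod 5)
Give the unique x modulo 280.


Moduli 8, 7, 5 are pairwise coprime; by CRT there is a unique solution modulo M = 8 · 7 · 5 = 280.
Solve pairwise, accumulating the modulus:
  Start with x ≡ 3 (mod 8).
  Combine with x ≡ 6 (mod 7): since gcd(8, 7) = 1, we get a unique residue mod 56.
    Write x = 3 + 8·t and substitute into x ≡ 6 (mod 7): 8·t ≡ 6 − 3 = 3 (mod 7).
    Reduce coefficients mod 7: 1·t ≡ 3 (mod 7).
    So t ≡ 3 (mod 7).
    Then x = 3 + 8·3 = 27, valid modulo lcm(8, 7) = 56: x ≡ 27 (mod 56).
  Combine with x ≡ 4 (mod 5): since gcd(56, 5) = 1, we get a unique residue mod 280.
    Write x = 27 + 56·t and substitute into x ≡ 4 (mod 5): 56·t ≡ 4 − 27 = -23 (mod 5).
    Reduce coefficients mod 5: 1·t ≡ 2 (mod 5).
    So t ≡ 2 (mod 5).
    Then x = 27 + 56·2 = 139, valid modulo lcm(56, 5) = 280: x ≡ 139 (mod 280).
Verify: 139 mod 8 = 3 ✓, 139 mod 7 = 6 ✓, 139 mod 5 = 4 ✓.

x ≡ 139 (mod 280).


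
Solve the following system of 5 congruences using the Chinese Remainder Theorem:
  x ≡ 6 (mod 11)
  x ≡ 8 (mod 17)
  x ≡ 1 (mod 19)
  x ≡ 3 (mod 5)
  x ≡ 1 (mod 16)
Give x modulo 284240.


Product of moduli M = 11 · 17 · 19 · 5 · 16 = 284240.
Merge one congruence at a time:
  Start: x ≡ 6 (mod 11).
  Combine with x ≡ 8 (mod 17); new modulus lcm = 187.
    Write x = 6 + 11·t and substitute into x ≡ 8 (mod 17): 11·t ≡ 8 − 6 = 2 (mod 17).
    The inverse of 11 mod 17 is 14 (since 11·14 = 154 = 9·17 + 1), so t ≡ 14·2 = 28 ≡ 11 (mod 17).
    Then x = 6 + 11·11 = 127, valid modulo lcm(11, 17) = 187: x ≡ 127 (mod 187).
  Combine with x ≡ 1 (mod 19); new modulus lcm = 3553.
    Write x = 127 + 187·t and substitute into x ≡ 1 (mod 19): 187·t ≡ 1 − 127 = -126 (mod 19).
    Reduce coefficients mod 19: 16·t ≡ 7 (mod 19).
    The inverse of 16 mod 19 is 6 (since 16·6 = 96 = 5·19 + 1), so t ≡ 6·7 = 42 ≡ 4 (mod 19).
    Then x = 127 + 187·4 = 875, valid modulo lcm(187, 19) = 3553: x ≡ 875 (mod 3553).
  Combine with x ≡ 3 (mod 5); new modulus lcm = 17765.
    Write x = 875 + 3553·t and substitute into x ≡ 3 (mod 5): 3553·t ≡ 3 − 875 = -872 (mod 5).
    Reduce coefficients mod 5: 3·t ≡ 3 (mod 5).
    The inverse of 3 mod 5 is 2 (since 3·2 = 6 = 1·5 + 1), so t ≡ 2·3 = 6 ≡ 1 (mod 5).
    Then x = 875 + 3553·1 = 4428, valid modulo lcm(3553, 5) = 17765: x ≡ 4428 (mod 17765).
  Combine with x ≡ 1 (mod 16); new modulus lcm = 284240.
    Write x = 4428 + 17765·t and substitute into x ≡ 1 (mod 16): 17765·t ≡ 1 − 4428 = -4427 (mod 16).
    Reduce coefficients mod 16: 5·t ≡ 5 (mod 16).
    The inverse of 5 mod 16 is 13 (since 5·13 = 65 = 4·16 + 1), so t ≡ 13·5 = 65 ≡ 1 (mod 16).
    Then x = 4428 + 17765·1 = 22193, valid modulo lcm(17765, 16) = 284240: x ≡ 22193 (mod 284240).
Verify against each original: 22193 mod 11 = 6, 22193 mod 17 = 8, 22193 mod 19 = 1, 22193 mod 5 = 3, 22193 mod 16 = 1.

x ≡ 22193 (mod 284240).


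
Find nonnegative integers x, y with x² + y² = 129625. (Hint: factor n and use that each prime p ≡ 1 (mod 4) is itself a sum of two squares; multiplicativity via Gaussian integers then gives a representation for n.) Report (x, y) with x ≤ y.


Step 1: Factor n = 129625 = 5^3 · 17 · 61.
Step 2: Check the mod-4 condition on each prime factor: 5 ≡ 1 (mod 4), exponent 3; 17 ≡ 1 (mod 4), exponent 1; 61 ≡ 1 (mod 4), exponent 1.
All primes ≡ 3 (mod 4) appear to even exponent (or don't appear), so by the two-squares theorem n IS expressible as a sum of two squares.
Step 3: Build a representation. Group n = k² · m with k = 5 and m = 5 · 17 · 61 = 5185 (a product of primes ≡ 1 (mod 4)); a representation of m scales to one of n via (k·x)² + (k·y)² = k²(x² + y²). Each prime p ≡ 1 (mod 4) is itself a sum of two squares; find a² by testing p − a² for a perfect square:
  5: 5 − 1² = 4 = 2² ⇒ 5 = 1² + 2².
  17: 17 − 1² = 16 = 4² ⇒ 17 = 1² + 4².
  61: 61 − 1² = 60, 61 − 2² = 57, 61 − 3² = 52, 61 − 4² = 45, 61 − 5² = 36 = 6² ⇒ 61 = 5² + 6².
  Combine using the Brahmagupta–Fibonacci identity (a² + b²)(c² + d²) = (ac − bd)² + (ad + bc)² = (ac + bd)² + (ad − bc)²:
  5 · 17 = 85: from (1² + 2²)(1² + 4²), take (1·1 − 2·4, 1·4 + 2·1) = (1 − 8, 4 + 2) = (-7, 6); dropping signs (only squares matter) gives (7, 6); check 7² + 6² = 49 + 36 = 85 ✓.
  85 · 61 = 5185: from (7² + 6²)(5² + 6²), take (7·5 − 6·6, 7·6 + 6·5) = (35 − 36, 42 + 30) = (-1, 72); dropping signs (only squares matter) gives (1, 72); check 1² + 72² = 1 + 5184 = 5185 ✓.
  Scale by k = 5: (5·1, 5·72) = (5, 360).
Step 4: Order so x ≤ y and verify: 5² + 360² = 25 + 129600 = 129625 = n. ✓

n = 129625 = 5² + 360² (one valid representation with x ≤ y).


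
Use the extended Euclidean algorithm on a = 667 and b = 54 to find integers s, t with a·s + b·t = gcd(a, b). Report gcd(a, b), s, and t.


Euclidean algorithm on (667, 54) — divide until remainder is 0:
  667 = 12 · 54 + 19
  54 = 2 · 19 + 16
  19 = 1 · 16 + 3
  16 = 5 · 3 + 1
  3 = 3 · 1 + 0
gcd(667, 54) = 1.
Track Bezout coefficients alongside the remainders: start with r₀ = 667 = a·1 + b·0 (s = 1, t = 0) and r₁ = 54 = a·0 + b·1 (s = 0, t = 1); each new remainder r_{k+1} = r_{k-1} − q_k·r_k inherits s_{k+1} = s_{k-1} − q_k·s_k, t_{k+1} = t_{k-1} − q_k·t_k, so r_k = a·s_k + b·t_k at every step:
  q = 12: r = 19, s = 1 − 12·0 = 1, t = 0 − 12·1 = -12  (check: 667·1 + 54·(-12) = 19)
  q = 2: r = 16, s = 0 − 2·1 = -2, t = 1 − 2·(-12) = 25  (check: 667·(-2) + 54·25 = 16)
  q = 1: r = 3, s = 1 − 1·(-2) = 3, t = -12 − 1·25 = -37  (check: 667·3 + 54·(-37) = 3)
  q = 5: r = 1, s = -2 − 5·3 = -17, t = 25 − 5·(-37) = 210  (check: 667·(-17) + 54·210 = 1)
The row with r = 1 (the gcd) gives the Bezout coefficients s = -17, t = 210.
Result: 667 · (-17) + 54 · (210) = 1.

gcd(667, 54) = 1; s = -17, t = 210 (check: 667·(-17) + 54·210 = 1).


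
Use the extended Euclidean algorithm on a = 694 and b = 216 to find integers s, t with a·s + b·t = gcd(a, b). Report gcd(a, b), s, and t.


Euclidean algorithm on (694, 216) — divide until remainder is 0:
  694 = 3 · 216 + 46
  216 = 4 · 46 + 32
  46 = 1 · 32 + 14
  32 = 2 · 14 + 4
  14 = 3 · 4 + 2
  4 = 2 · 2 + 0
gcd(694, 216) = 2.
Track Bezout coefficients alongside the remainders: start with r₀ = 694 = a·1 + b·0 (s = 1, t = 0) and r₁ = 216 = a·0 + b·1 (s = 0, t = 1); each new remainder r_{k+1} = r_{k-1} − q_k·r_k inherits s_{k+1} = s_{k-1} − q_k·s_k, t_{k+1} = t_{k-1} − q_k·t_k, so r_k = a·s_k + b·t_k at every step:
  q = 3: r = 46, s = 1 − 3·0 = 1, t = 0 − 3·1 = -3  (check: 694·1 + 216·(-3) = 46)
  q = 4: r = 32, s = 0 − 4·1 = -4, t = 1 − 4·(-3) = 13  (check: 694·(-4) + 216·13 = 32)
  q = 1: r = 14, s = 1 − 1·(-4) = 5, t = -3 − 1·13 = -16  (check: 694·5 + 216·(-16) = 14)
  q = 2: r = 4, s = -4 − 2·5 = -14, t = 13 − 2·(-16) = 45  (check: 694·(-14) + 216·45 = 4)
  q = 3: r = 2, s = 5 − 3·(-14) = 47, t = -16 − 3·45 = -151  (check: 694·47 + 216·(-151) = 2)
The row with r = 2 (the gcd) gives the Bezout coefficients s = 47, t = -151.
Result: 694 · (47) + 216 · (-151) = 2.

gcd(694, 216) = 2; s = 47, t = -151 (check: 694·47 + 216·(-151) = 2).


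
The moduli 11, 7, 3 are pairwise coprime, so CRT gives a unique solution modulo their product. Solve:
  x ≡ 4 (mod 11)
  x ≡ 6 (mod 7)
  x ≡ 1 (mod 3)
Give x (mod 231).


Moduli 11, 7, 3 are pairwise coprime; by CRT there is a unique solution modulo M = 11 · 7 · 3 = 231.
Solve pairwise, accumulating the modulus:
  Start with x ≡ 4 (mod 11).
  Combine with x ≡ 6 (mod 7): since gcd(11, 7) = 1, we get a unique residue mod 77.
    Write x = 4 + 11·t and substitute into x ≡ 6 (mod 7): 11·t ≡ 6 − 4 = 2 (mod 7).
    Reduce coefficients mod 7: 4·t ≡ 2 (mod 7).
    The inverse of 4 mod 7 is 2 (since 4·2 = 8 = 1·7 + 1), so t ≡ 2·2 = 4 ≡ 4 (mod 7).
    Then x = 4 + 11·4 = 48, valid modulo lcm(11, 7) = 77: x ≡ 48 (mod 77).
  Combine with x ≡ 1 (mod 3): since gcd(77, 3) = 1, we get a unique residue mod 231.
    Write x = 48 + 77·t and substitute into x ≡ 1 (mod 3): 77·t ≡ 1 − 48 = -47 (mod 3).
    Reduce coefficients mod 3: 2·t ≡ 1 (mod 3).
    The inverse of 2 mod 3 is 2 (since 2·2 = 4 = 1·3 + 1), so t ≡ 2·1 = 2 ≡ 2 (mod 3).
    Then x = 48 + 77·2 = 202, valid modulo lcm(77, 3) = 231: x ≡ 202 (mod 231).
Verify: 202 mod 11 = 4 ✓, 202 mod 7 = 6 ✓, 202 mod 3 = 1 ✓.

x ≡ 202 (mod 231).


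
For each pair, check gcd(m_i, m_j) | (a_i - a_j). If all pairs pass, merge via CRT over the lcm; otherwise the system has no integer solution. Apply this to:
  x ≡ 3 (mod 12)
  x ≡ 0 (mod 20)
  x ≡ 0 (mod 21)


Moduli 12, 20, 21 are not pairwise coprime, so CRT works modulo lcm(m_i) when all pairwise compatibility conditions hold.
Pairwise compatibility: gcd(m_i, m_j) must divide a_i - a_j for every pair.
Merge one congruence at a time:
  Start: x ≡ 3 (mod 12).
  Combine with x ≡ 0 (mod 20): gcd(12, 20) = 4, and 0 - 3 = -3 is NOT divisible by 4.
    ⇒ system is inconsistent (no integer solution).

No solution (the system is inconsistent).


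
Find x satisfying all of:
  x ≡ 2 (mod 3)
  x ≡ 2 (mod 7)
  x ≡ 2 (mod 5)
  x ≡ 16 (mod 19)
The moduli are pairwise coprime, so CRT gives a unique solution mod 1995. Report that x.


Product of moduli M = 3 · 7 · 5 · 19 = 1995.
Merge one congruence at a time:
  Start: x ≡ 2 (mod 3).
  Combine with x ≡ 2 (mod 7); new modulus lcm = 21.
    Write x = 2 + 3·t and substitute into x ≡ 2 (mod 7): 3·t ≡ 2 − 2 = 0 (mod 7).
    The inverse of 3 mod 7 is 5 (since 3·5 = 15 = 2·7 + 1), so t ≡ 5·0 = 0 ≡ 0 (mod 7).
    Then x = 2 + 3·0 = 2, valid modulo lcm(3, 7) = 21: x ≡ 2 (mod 21).
  Combine with x ≡ 2 (mod 5); new modulus lcm = 105.
    Write x = 2 + 21·t and substitute into x ≡ 2 (mod 5): 21·t ≡ 2 − 2 = 0 (mod 5).
    Reduce coefficients mod 5: 1·t ≡ 0 (mod 5).
    So t ≡ 0 (mod 5).
    Then x = 2 + 21·0 = 2, valid modulo lcm(21, 5) = 105: x ≡ 2 (mod 105).
  Combine with x ≡ 16 (mod 19); new modulus lcm = 1995.
    Write x = 2 + 105·t and substitute into x ≡ 16 (mod 19): 105·t ≡ 16 − 2 = 14 (mod 19).
    Reduce coefficients mod 19: 10·t ≡ 14 (mod 19).
    The inverse of 10 mod 19 is 2 (since 10·2 = 20 = 1·19 + 1), so t ≡ 2·14 = 28 ≡ 9 (mod 19).
    Then x = 2 + 105·9 = 947, valid modulo lcm(105, 19) = 1995: x ≡ 947 (mod 1995).
Verify against each original: 947 mod 3 = 2, 947 mod 7 = 2, 947 mod 5 = 2, 947 mod 19 = 16.

x ≡ 947 (mod 1995).


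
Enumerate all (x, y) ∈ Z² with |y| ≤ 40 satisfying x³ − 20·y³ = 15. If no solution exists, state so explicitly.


The equation is x³ - 20y³ = 15. For fixed y, x³ = 20·y³ + 15, so a solution requires the RHS to be a perfect cube.
Strategy: iterate y from -40 to 40, compute RHS = 20·y³ + 15, and check whether it is a (positive or negative) perfect cube.
Check small values of y:
  y = 0: RHS = 15 is not a perfect cube.
  y = 1: RHS = 35 is not a perfect cube.
  y = -1: RHS = -5 is not a perfect cube.
  y = 2: RHS = 175 is not a perfect cube.
  y = -2: RHS = -145 is not a perfect cube.
  y = 3: RHS = 555 is not a perfect cube.
  y = -3: RHS = -525 is not a perfect cube.
Continuing the search up to |y| = 40 finds no solutions either.
No (x, y) in the scanned range satisfies the equation.

No integer solutions with |y| ≤ 40.


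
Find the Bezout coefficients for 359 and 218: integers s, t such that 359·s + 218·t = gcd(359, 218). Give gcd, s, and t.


Euclidean algorithm on (359, 218) — divide until remainder is 0:
  359 = 1 · 218 + 141
  218 = 1 · 141 + 77
  141 = 1 · 77 + 64
  77 = 1 · 64 + 13
  64 = 4 · 13 + 12
  13 = 1 · 12 + 1
  12 = 12 · 1 + 0
gcd(359, 218) = 1.
Track Bezout coefficients alongside the remainders: start with r₀ = 359 = a·1 + b·0 (s = 1, t = 0) and r₁ = 218 = a·0 + b·1 (s = 0, t = 1); each new remainder r_{k+1} = r_{k-1} − q_k·r_k inherits s_{k+1} = s_{k-1} − q_k·s_k, t_{k+1} = t_{k-1} − q_k·t_k, so r_k = a·s_k + b·t_k at every step:
  q = 1: r = 141, s = 1 − 1·0 = 1, t = 0 − 1·1 = -1  (check: 359·1 + 218·(-1) = 141)
  q = 1: r = 77, s = 0 − 1·1 = -1, t = 1 − 1·(-1) = 2  (check: 359·(-1) + 218·2 = 77)
  q = 1: r = 64, s = 1 − 1·(-1) = 2, t = -1 − 1·2 = -3  (check: 359·2 + 218·(-3) = 64)
  q = 1: r = 13, s = -1 − 1·2 = -3, t = 2 − 1·(-3) = 5  (check: 359·(-3) + 218·5 = 13)
  q = 4: r = 12, s = 2 − 4·(-3) = 14, t = -3 − 4·5 = -23  (check: 359·14 + 218·(-23) = 12)
  q = 1: r = 1, s = -3 − 1·14 = -17, t = 5 − 1·(-23) = 28  (check: 359·(-17) + 218·28 = 1)
The row with r = 1 (the gcd) gives the Bezout coefficients s = -17, t = 28.
Result: 359 · (-17) + 218 · (28) = 1.

gcd(359, 218) = 1; s = -17, t = 28 (check: 359·(-17) + 218·28 = 1).
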